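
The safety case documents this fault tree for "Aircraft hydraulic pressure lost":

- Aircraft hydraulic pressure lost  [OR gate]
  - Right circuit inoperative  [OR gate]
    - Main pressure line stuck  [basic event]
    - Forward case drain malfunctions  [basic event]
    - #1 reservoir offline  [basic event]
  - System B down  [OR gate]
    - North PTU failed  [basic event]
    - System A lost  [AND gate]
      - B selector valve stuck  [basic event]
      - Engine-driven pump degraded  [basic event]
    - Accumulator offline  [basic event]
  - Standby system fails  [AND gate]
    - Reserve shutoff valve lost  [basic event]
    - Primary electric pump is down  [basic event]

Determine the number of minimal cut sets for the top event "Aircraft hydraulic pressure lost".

7

Right circuit inoperative [OR]: union of children's cut sets → 3 cut set(s).
System A lost [AND]: one cut set from each child combined → 1 × 1 = 1 cut set(s).
System B down [OR]: union of children's cut sets → 3 cut set(s).
Standby system fails [AND]: one cut set from each child combined → 1 × 1 = 1 cut set(s).
Aircraft hydraulic pressure lost [OR]: union of children's cut sets → 7 cut set(s).
Minimal cut sets: {Main pressure line stuck}; {Forward case drain malfunctions}; {#1 reservoir offline}; {North PTU failed}; {B selector valve stuck, Engine-driven pump degraded}; {Accumulator offline}; {Primary electric pump is down, Reserve shutoff valve lost}.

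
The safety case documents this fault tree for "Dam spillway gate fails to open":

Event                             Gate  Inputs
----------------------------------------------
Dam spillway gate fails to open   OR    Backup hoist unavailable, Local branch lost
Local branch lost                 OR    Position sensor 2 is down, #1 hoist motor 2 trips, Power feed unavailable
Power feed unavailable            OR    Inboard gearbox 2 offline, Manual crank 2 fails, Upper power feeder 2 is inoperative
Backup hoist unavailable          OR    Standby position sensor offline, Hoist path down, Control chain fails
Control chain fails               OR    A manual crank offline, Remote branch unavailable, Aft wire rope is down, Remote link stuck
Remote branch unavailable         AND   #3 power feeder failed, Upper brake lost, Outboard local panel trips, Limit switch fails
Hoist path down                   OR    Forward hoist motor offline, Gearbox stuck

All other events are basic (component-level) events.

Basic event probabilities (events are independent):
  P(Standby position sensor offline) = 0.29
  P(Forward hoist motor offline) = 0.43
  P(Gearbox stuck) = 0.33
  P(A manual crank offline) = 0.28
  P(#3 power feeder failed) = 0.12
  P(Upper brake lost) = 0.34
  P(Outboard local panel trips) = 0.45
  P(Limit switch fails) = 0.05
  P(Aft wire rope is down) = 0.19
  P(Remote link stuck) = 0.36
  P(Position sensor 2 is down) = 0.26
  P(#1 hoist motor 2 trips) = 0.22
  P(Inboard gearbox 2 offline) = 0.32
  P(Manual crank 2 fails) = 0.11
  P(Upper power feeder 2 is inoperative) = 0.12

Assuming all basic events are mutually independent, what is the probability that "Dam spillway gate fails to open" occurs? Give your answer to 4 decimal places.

0.9689

P(Hoist path down) [OR] = 1 − (1−0.43) × (1−0.33) = 0.618100
P(Remote branch unavailable) [AND] = 0.12 × 0.34 × 0.45 × 0.05 = 0.000918
P(Control chain fails) [OR] = 1 − (1−0.28) × (1−0.000918) × (1−0.19) × (1−0.36) = 0.627095
P(Backup hoist unavailable) [OR] = 1 − (1−0.29) × (1−0.618100) × (1−0.627095) = 0.898887
P(Power feed unavailable) [OR] = 1 − (1−0.32) × (1−0.11) × (1−0.12) = 0.467424
P(Local branch lost) [OR] = 1 − (1−0.26) × (1−0.22) × (1−0.467424) = 0.692597
P(Dam spillway gate fails to open) [OR] = 1 − (1−0.898887) × (1−0.692597) = 0.968918
Rounded to 4 decimal places: P(Dam spillway gate fails to open) ≈ 0.9689.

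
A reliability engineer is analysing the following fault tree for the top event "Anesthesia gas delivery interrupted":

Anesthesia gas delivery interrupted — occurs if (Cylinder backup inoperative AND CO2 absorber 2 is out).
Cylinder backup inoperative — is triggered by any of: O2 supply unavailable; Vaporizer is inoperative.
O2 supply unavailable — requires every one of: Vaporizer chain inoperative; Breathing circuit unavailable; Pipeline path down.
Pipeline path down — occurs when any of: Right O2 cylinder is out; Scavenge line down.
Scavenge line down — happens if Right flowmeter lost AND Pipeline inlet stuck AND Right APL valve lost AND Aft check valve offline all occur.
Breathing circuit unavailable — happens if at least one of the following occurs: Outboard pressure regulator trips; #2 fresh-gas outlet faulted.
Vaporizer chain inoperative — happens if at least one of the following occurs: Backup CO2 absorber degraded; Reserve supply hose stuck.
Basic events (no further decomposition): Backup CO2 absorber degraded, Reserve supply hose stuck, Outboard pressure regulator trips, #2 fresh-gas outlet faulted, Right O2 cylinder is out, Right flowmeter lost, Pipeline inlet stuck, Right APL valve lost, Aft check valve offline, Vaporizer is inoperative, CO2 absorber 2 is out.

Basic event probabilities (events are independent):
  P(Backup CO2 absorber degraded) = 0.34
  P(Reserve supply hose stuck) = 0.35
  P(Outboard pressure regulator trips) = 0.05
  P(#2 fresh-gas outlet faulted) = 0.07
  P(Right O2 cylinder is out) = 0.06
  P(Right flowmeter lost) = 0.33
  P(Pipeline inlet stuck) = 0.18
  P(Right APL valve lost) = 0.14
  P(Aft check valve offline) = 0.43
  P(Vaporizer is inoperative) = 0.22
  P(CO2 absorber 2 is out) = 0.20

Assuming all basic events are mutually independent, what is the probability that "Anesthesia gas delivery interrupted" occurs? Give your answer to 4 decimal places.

P(Vaporizer chain inoperative) [OR] = 1 − (1−0.34) × (1−0.35) = 0.571000
P(Breathing circuit unavailable) [OR] = 1 − (1−0.05) × (1−0.07) = 0.116500
P(Scavenge line down) [AND] = 0.33 × 0.18 × 0.14 × 0.43 = 0.003576
P(Pipeline path down) [OR] = 1 − (1−0.06) × (1−0.003576) = 0.063361
P(O2 supply unavailable) [AND] = 0.571000 × 0.116500 × 0.063361 = 0.004215
P(Cylinder backup inoperative) [OR] = 1 − (1−0.004215) × (1−0.22) = 0.223288
P(Anesthesia gas delivery interrupted) [AND] = 0.223288 × 0.20 = 0.044658
Rounded to 4 decimal places: P(Anesthesia gas delivery interrupted) ≈ 0.0447.

0.0447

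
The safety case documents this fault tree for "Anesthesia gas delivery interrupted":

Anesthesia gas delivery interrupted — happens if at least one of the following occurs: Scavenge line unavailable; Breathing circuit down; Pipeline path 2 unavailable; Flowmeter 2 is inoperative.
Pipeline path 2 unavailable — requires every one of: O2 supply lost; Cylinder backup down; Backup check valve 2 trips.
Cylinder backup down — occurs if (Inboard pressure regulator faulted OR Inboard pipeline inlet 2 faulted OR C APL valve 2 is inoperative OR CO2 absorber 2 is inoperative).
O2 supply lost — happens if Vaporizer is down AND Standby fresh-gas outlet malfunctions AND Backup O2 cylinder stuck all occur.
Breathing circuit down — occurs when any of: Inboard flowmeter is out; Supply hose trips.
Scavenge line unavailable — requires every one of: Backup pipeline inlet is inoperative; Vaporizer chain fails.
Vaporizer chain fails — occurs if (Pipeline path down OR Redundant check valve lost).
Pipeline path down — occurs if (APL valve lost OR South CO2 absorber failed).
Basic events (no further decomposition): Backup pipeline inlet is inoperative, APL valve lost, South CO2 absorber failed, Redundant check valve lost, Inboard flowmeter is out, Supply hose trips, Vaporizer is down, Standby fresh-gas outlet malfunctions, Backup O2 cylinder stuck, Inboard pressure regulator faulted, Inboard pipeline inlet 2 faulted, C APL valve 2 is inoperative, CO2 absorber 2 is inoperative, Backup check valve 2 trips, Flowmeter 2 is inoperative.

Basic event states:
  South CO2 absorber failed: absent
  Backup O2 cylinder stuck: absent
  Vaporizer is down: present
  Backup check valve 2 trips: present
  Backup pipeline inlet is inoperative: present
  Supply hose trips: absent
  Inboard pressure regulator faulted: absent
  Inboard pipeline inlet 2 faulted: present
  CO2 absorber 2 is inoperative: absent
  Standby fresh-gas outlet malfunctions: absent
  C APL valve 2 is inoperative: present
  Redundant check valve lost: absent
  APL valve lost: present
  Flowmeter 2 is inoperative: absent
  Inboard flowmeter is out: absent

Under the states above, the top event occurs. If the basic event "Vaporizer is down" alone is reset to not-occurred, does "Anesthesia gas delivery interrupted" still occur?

Yes

Counterfactual: set "Vaporizer is down" to not occurred.
Pipeline path down [OR]: APL valve lost=occurs, South CO2 absorber failed=not → at least one input occurs → occurs.
Vaporizer chain fails [OR]: Pipeline path down=occurs, Redundant check valve lost=not → at least one input occurs → occurs.
Scavenge line unavailable [AND]: Backup pipeline inlet is inoperative=occurs, Vaporizer chain fails=occurs → all inputs occur → occurs.
Breathing circuit down [OR]: Inboard flowmeter is out=not, Supply hose trips=not → no input occurs → does not occur.
O2 supply lost [AND]: Vaporizer is down=not, Standby fresh-gas outlet malfunctions=not, Backup O2 cylinder stuck=not → not all inputs occur → does not occur.
Cylinder backup down [OR]: Inboard pressure regulator faulted=not, Inboard pipeline inlet 2 faulted=occurs, C APL valve 2 is inoperative=occurs, CO2 absorber 2 is inoperative=not → at least one input occurs → occurs.
Pipeline path 2 unavailable [AND]: O2 supply lost=not, Cylinder backup down=occurs, Backup check valve 2 trips=occurs → not all inputs occur → does not occur.
Anesthesia gas delivery interrupted [OR]: Scavenge line unavailable=occurs, Breathing circuit down=not, Pipeline path 2 unavailable=not, Flowmeter 2 is inoperative=not → at least one input occurs → occurs.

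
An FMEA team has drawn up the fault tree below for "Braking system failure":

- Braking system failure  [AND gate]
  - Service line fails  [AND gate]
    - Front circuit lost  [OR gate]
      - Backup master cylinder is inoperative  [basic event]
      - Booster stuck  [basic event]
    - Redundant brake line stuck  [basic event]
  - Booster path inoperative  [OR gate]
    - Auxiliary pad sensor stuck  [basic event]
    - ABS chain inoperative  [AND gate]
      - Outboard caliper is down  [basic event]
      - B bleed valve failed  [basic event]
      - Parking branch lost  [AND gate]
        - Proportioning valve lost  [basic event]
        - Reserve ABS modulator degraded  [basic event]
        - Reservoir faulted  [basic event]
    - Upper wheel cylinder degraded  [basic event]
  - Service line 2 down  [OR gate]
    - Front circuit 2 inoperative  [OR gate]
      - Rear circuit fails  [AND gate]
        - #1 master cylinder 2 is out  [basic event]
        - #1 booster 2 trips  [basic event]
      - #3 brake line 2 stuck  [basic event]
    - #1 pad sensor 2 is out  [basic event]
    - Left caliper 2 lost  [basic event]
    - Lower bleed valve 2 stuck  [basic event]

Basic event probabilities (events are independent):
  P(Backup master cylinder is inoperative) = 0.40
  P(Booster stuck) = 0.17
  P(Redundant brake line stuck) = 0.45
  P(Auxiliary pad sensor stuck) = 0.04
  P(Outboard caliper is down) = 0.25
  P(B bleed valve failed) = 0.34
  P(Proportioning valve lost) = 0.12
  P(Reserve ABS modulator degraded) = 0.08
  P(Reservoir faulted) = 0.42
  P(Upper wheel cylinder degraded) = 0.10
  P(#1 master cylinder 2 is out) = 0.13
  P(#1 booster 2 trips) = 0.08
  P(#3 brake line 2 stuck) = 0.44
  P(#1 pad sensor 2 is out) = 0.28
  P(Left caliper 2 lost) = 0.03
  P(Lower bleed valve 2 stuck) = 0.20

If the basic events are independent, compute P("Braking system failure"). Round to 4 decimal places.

P(Front circuit lost) [OR] = 1 − (1−0.40) × (1−0.17) = 0.502000
P(Service line fails) [AND] = 0.502000 × 0.45 = 0.225900
P(Parking branch lost) [AND] = 0.12 × 0.08 × 0.42 = 0.004032
P(ABS chain inoperative) [AND] = 0.25 × 0.34 × 0.004032 = 0.000343
P(Booster path inoperative) [OR] = 1 − (1−0.04) × (1−0.000343) × (1−0.10) = 0.136296
P(Rear circuit fails) [AND] = 0.13 × 0.08 = 0.010400
P(Front circuit 2 inoperative) [OR] = 1 − (1−0.010400) × (1−0.44) = 0.445824
P(Service line 2 down) [OR] = 1 − (1−0.445824) × (1−0.28) × (1−0.03) × (1−0.20) = 0.690371
P(Braking system failure) [AND] = 0.225900 × 0.136296 × 0.690371 = 0.021256
Rounded to 4 decimal places: P(Braking system failure) ≈ 0.0213.

0.0213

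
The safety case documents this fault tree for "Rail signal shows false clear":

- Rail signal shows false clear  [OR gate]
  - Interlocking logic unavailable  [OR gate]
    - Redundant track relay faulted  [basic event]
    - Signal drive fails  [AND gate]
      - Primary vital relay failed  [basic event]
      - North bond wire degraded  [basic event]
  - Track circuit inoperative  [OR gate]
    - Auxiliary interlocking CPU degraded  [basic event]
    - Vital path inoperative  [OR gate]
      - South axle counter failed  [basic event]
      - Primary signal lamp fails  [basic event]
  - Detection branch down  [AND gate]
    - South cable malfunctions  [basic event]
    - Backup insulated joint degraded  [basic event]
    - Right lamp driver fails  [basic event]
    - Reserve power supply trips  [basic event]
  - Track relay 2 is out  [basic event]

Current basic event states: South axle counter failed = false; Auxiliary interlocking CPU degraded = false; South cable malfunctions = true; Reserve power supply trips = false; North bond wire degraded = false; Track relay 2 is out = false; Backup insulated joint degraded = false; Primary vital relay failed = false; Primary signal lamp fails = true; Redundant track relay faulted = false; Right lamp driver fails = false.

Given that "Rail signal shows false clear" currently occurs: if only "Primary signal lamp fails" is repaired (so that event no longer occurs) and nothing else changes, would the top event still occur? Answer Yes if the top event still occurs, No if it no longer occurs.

Counterfactual: set "Primary signal lamp fails" to not occurred.
Signal drive fails [AND]: Primary vital relay failed=not, North bond wire degraded=not → not all inputs occur → does not occur.
Interlocking logic unavailable [OR]: Redundant track relay faulted=not, Signal drive fails=not → no input occurs → does not occur.
Vital path inoperative [OR]: South axle counter failed=not, Primary signal lamp fails=not → no input occurs → does not occur.
Track circuit inoperative [OR]: Auxiliary interlocking CPU degraded=not, Vital path inoperative=not → no input occurs → does not occur.
Detection branch down [AND]: South cable malfunctions=occurs, Backup insulated joint degraded=not, Right lamp driver fails=not, Reserve power supply trips=not → not all inputs occur → does not occur.
Rail signal shows false clear [OR]: Interlocking logic unavailable=not, Track circuit inoperative=not, Detection branch down=not, Track relay 2 is out=not → no input occurs → does not occur.

No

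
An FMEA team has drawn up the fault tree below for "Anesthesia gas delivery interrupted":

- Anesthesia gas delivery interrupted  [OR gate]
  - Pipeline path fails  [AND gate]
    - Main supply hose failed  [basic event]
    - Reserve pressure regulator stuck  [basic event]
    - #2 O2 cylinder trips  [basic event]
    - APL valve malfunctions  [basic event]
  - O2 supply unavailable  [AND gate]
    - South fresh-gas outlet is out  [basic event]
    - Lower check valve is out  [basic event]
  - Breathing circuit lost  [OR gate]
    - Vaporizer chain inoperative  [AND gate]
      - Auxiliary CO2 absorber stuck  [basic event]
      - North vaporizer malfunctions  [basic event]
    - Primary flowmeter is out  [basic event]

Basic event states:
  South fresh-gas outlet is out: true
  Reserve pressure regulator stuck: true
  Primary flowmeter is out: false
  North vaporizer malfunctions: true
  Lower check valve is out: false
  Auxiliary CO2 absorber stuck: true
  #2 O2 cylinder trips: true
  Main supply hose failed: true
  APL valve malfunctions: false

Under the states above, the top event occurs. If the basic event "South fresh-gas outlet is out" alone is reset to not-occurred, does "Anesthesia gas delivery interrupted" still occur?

Counterfactual: set "South fresh-gas outlet is out" to not occurred.
Pipeline path fails [AND]: Main supply hose failed=occurs, Reserve pressure regulator stuck=occurs, #2 O2 cylinder trips=occurs, APL valve malfunctions=not → not all inputs occur → does not occur.
O2 supply unavailable [AND]: South fresh-gas outlet is out=not, Lower check valve is out=not → not all inputs occur → does not occur.
Vaporizer chain inoperative [AND]: Auxiliary CO2 absorber stuck=occurs, North vaporizer malfunctions=occurs → all inputs occur → occurs.
Breathing circuit lost [OR]: Vaporizer chain inoperative=occurs, Primary flowmeter is out=not → at least one input occurs → occurs.
Anesthesia gas delivery interrupted [OR]: Pipeline path fails=not, O2 supply unavailable=not, Breathing circuit lost=occurs → at least one input occurs → occurs.

Yes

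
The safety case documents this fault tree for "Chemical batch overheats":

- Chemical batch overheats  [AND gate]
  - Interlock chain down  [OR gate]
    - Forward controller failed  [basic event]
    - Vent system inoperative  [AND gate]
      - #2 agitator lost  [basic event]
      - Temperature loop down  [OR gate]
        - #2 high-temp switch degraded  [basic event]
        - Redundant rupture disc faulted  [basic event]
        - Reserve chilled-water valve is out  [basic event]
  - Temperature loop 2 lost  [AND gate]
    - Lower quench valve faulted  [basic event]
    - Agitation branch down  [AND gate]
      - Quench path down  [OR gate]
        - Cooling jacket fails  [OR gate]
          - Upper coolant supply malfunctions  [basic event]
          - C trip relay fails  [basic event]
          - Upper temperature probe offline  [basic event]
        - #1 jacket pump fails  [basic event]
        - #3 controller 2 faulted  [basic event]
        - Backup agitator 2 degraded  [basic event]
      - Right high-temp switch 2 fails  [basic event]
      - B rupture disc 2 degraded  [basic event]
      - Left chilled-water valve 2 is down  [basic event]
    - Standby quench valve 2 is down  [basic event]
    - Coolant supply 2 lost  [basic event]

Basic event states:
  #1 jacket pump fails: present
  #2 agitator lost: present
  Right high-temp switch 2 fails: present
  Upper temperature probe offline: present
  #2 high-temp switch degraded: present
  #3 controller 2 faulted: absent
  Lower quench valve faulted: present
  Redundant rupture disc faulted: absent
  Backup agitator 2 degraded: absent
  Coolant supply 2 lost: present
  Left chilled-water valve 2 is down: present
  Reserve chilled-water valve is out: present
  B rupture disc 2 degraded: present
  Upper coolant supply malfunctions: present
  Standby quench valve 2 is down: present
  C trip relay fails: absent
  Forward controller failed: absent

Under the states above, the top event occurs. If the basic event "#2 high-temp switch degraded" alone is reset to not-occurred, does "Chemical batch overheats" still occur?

Counterfactual: set "#2 high-temp switch degraded" to not occurred.
Temperature loop down [OR]: #2 high-temp switch degraded=not, Redundant rupture disc faulted=not, Reserve chilled-water valve is out=occurs → at least one input occurs → occurs.
Vent system inoperative [AND]: #2 agitator lost=occurs, Temperature loop down=occurs → all inputs occur → occurs.
Interlock chain down [OR]: Forward controller failed=not, Vent system inoperative=occurs → at least one input occurs → occurs.
Cooling jacket fails [OR]: Upper coolant supply malfunctions=occurs, C trip relay fails=not, Upper temperature probe offline=occurs → at least one input occurs → occurs.
Quench path down [OR]: Cooling jacket fails=occurs, #1 jacket pump fails=occurs, #3 controller 2 faulted=not, Backup agitator 2 degraded=not → at least one input occurs → occurs.
Agitation branch down [AND]: Quench path down=occurs, Right high-temp switch 2 fails=occurs, B rupture disc 2 degraded=occurs, Left chilled-water valve 2 is down=occurs → all inputs occur → occurs.
Temperature loop 2 lost [AND]: Lower quench valve faulted=occurs, Agitation branch down=occurs, Standby quench valve 2 is down=occurs, Coolant supply 2 lost=occurs → all inputs occur → occurs.
Chemical batch overheats [AND]: Interlock chain down=occurs, Temperature loop 2 lost=occurs → all inputs occur → occurs.

Yes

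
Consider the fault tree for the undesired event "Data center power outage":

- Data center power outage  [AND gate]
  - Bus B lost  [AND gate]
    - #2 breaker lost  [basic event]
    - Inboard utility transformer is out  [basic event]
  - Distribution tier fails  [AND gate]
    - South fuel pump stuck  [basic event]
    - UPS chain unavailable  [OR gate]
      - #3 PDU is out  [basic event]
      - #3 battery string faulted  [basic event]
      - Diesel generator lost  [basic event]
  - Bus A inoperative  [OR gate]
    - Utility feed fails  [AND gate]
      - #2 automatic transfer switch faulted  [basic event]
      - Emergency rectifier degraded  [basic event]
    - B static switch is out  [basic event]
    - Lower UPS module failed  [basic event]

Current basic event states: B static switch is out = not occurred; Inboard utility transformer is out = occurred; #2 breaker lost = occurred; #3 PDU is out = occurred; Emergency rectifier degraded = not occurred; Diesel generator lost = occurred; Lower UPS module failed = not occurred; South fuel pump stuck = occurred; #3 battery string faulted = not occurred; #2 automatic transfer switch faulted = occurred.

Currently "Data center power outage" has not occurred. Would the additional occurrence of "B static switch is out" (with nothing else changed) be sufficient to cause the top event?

Counterfactual: set "B static switch is out" to occurred.
Bus B lost [AND]: #2 breaker lost=occurs, Inboard utility transformer is out=occurs → all inputs occur → occurs.
UPS chain unavailable [OR]: #3 PDU is out=occurs, #3 battery string faulted=not, Diesel generator lost=occurs → at least one input occurs → occurs.
Distribution tier fails [AND]: South fuel pump stuck=occurs, UPS chain unavailable=occurs → all inputs occur → occurs.
Utility feed fails [AND]: #2 automatic transfer switch faulted=occurs, Emergency rectifier degraded=not → not all inputs occur → does not occur.
Bus A inoperative [OR]: Utility feed fails=not, B static switch is out=occurs, Lower UPS module failed=not → at least one input occurs → occurs.
Data center power outage [AND]: Bus B lost=occurs, Distribution tier fails=occurs, Bus A inoperative=occurs → all inputs occur → occurs.

Yes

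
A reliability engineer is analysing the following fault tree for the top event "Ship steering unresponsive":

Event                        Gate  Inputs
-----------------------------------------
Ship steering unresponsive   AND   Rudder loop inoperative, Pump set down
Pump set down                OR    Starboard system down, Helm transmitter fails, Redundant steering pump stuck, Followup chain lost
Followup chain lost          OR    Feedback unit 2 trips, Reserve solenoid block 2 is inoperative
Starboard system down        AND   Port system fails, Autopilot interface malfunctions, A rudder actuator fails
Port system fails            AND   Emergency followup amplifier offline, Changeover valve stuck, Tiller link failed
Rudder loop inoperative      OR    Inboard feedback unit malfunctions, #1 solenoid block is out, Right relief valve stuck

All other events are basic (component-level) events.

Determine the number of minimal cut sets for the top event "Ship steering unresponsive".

Rudder loop inoperative [OR]: union of children's cut sets → 3 cut set(s).
Port system fails [AND]: one cut set from each child combined → 1 × 1 × 1 = 1 cut set(s).
Starboard system down [AND]: one cut set from each child combined → 1 × 1 × 1 = 1 cut set(s).
Followup chain lost [OR]: union of children's cut sets → 2 cut set(s).
Pump set down [OR]: union of children's cut sets → 5 cut set(s).
Ship steering unresponsive [AND]: one cut set from each child combined → 3 × 5 = 15 cut set(s).

15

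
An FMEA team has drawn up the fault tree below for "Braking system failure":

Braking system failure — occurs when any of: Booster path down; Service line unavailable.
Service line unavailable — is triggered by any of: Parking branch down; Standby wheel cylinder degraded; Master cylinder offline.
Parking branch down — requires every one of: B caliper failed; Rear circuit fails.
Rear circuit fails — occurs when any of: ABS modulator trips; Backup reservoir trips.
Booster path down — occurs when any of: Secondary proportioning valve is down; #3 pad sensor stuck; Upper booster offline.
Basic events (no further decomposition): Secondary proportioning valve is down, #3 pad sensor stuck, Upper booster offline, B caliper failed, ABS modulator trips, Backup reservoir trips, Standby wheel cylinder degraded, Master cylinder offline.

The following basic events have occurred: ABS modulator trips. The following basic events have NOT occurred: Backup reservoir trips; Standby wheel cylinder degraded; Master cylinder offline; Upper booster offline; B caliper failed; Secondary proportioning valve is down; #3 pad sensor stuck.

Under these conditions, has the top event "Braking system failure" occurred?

Booster path down [OR]: Secondary proportioning valve is down=not, #3 pad sensor stuck=not, Upper booster offline=not → no input occurs → does not occur.
Rear circuit fails [OR]: ABS modulator trips=occurs, Backup reservoir trips=not → at least one input occurs → occurs.
Parking branch down [AND]: B caliper failed=not, Rear circuit fails=occurs → not all inputs occur → does not occur.
Service line unavailable [OR]: Parking branch down=not, Standby wheel cylinder degraded=not, Master cylinder offline=not → no input occurs → does not occur.
Braking system failure [OR]: Booster path down=not, Service line unavailable=not → no input occurs → does not occur.

No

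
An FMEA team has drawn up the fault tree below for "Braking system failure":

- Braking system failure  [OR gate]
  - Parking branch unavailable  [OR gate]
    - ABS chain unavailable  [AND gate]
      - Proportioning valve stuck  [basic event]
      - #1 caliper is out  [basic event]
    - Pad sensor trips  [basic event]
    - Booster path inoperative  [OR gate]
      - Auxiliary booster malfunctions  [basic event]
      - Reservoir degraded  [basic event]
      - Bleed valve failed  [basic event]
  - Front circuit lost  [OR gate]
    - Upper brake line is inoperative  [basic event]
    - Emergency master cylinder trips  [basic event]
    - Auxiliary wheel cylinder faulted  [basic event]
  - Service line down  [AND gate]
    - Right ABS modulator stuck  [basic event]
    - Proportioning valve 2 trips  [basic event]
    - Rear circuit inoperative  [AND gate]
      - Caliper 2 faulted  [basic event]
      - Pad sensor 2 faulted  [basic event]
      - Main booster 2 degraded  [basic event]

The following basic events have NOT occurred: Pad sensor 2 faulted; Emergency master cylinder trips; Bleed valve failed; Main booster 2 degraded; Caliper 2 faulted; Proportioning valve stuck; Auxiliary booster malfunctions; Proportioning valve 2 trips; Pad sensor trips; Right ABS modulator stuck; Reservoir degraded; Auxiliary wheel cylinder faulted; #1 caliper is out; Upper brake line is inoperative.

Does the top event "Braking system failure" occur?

ABS chain unavailable [AND]: Proportioning valve stuck=not, #1 caliper is out=not → not all inputs occur → does not occur.
Booster path inoperative [OR]: Auxiliary booster malfunctions=not, Reservoir degraded=not, Bleed valve failed=not → no input occurs → does not occur.
Parking branch unavailable [OR]: ABS chain unavailable=not, Pad sensor trips=not, Booster path inoperative=not → no input occurs → does not occur.
Front circuit lost [OR]: Upper brake line is inoperative=not, Emergency master cylinder trips=not, Auxiliary wheel cylinder faulted=not → no input occurs → does not occur.
Rear circuit inoperative [AND]: Caliper 2 faulted=not, Pad sensor 2 faulted=not, Main booster 2 degraded=not → not all inputs occur → does not occur.
Service line down [AND]: Right ABS modulator stuck=not, Proportioning valve 2 trips=not, Rear circuit inoperative=not → not all inputs occur → does not occur.
Braking system failure [OR]: Parking branch unavailable=not, Front circuit lost=not, Service line down=not → no input occurs → does not occur.

No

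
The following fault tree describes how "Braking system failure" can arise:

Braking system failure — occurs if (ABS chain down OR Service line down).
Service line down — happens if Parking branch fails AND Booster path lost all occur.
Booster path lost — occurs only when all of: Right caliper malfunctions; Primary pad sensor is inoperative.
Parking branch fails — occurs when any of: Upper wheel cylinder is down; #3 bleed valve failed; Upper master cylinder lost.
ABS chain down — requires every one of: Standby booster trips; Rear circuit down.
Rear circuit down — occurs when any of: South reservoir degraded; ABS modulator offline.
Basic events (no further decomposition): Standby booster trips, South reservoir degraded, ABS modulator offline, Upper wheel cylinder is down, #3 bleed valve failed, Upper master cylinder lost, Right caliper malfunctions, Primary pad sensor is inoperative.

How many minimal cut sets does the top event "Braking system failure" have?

Rear circuit down [OR]: union of children's cut sets → 2 cut set(s).
ABS chain down [AND]: one cut set from each child combined → 1 × 2 = 2 cut set(s).
Parking branch fails [OR]: union of children's cut sets → 3 cut set(s).
Booster path lost [AND]: one cut set from each child combined → 1 × 1 = 1 cut set(s).
Service line down [AND]: one cut set from each child combined → 3 × 1 = 3 cut set(s).
Braking system failure [OR]: union of children's cut sets → 5 cut set(s).
Minimal cut sets: {South reservoir degraded, Standby booster trips}; {ABS modulator offline, Standby booster trips}; {Primary pad sensor is inoperative, Right caliper malfunctions, Upper wheel cylinder is down}; {#3 bleed valve failed, Primary pad sensor is inoperative, Right caliper malfunctions}; {Primary pad sensor is inoperative, Right caliper malfunctions, Upper master cylinder lost}.

5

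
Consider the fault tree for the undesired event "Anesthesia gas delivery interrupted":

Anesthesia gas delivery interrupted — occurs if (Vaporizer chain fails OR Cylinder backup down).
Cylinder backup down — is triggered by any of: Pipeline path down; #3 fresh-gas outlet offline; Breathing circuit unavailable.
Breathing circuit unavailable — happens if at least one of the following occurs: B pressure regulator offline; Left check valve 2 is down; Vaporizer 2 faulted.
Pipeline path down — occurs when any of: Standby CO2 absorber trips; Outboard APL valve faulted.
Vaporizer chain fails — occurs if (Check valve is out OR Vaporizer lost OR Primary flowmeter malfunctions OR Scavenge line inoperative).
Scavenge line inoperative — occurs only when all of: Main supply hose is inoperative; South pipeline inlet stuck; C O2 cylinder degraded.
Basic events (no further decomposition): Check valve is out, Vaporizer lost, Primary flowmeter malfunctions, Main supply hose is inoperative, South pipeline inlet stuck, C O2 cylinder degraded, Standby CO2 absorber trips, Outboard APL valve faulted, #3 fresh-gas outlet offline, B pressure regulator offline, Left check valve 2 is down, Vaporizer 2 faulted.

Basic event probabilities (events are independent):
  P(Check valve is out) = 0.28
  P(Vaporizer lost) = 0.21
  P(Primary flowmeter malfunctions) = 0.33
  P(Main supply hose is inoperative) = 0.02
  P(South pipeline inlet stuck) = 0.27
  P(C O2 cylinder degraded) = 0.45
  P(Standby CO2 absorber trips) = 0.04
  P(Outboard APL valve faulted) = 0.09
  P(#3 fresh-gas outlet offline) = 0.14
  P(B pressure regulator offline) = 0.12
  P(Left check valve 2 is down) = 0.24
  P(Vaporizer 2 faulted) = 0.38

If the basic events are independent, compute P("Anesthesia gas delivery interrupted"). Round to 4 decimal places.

0.8816

P(Scavenge line inoperative) [AND] = 0.02 × 0.27 × 0.45 = 0.002430
P(Vaporizer chain fails) [OR] = 1 − (1−0.28) × (1−0.21) × (1−0.33) × (1−0.002430) = 0.619830
P(Pipeline path down) [OR] = 1 − (1−0.04) × (1−0.09) = 0.126400
P(Breathing circuit unavailable) [OR] = 1 − (1−0.12) × (1−0.24) × (1−0.38) = 0.585344
P(Cylinder backup down) [OR] = 1 − (1−0.126400) × (1−0.14) × (1−0.585344) = 0.688471
P(Anesthesia gas delivery interrupted) [OR] = 1 − (1−0.619830) × (1−0.688471) = 0.881566
Rounded to 4 decimal places: P(Anesthesia gas delivery interrupted) ≈ 0.8816.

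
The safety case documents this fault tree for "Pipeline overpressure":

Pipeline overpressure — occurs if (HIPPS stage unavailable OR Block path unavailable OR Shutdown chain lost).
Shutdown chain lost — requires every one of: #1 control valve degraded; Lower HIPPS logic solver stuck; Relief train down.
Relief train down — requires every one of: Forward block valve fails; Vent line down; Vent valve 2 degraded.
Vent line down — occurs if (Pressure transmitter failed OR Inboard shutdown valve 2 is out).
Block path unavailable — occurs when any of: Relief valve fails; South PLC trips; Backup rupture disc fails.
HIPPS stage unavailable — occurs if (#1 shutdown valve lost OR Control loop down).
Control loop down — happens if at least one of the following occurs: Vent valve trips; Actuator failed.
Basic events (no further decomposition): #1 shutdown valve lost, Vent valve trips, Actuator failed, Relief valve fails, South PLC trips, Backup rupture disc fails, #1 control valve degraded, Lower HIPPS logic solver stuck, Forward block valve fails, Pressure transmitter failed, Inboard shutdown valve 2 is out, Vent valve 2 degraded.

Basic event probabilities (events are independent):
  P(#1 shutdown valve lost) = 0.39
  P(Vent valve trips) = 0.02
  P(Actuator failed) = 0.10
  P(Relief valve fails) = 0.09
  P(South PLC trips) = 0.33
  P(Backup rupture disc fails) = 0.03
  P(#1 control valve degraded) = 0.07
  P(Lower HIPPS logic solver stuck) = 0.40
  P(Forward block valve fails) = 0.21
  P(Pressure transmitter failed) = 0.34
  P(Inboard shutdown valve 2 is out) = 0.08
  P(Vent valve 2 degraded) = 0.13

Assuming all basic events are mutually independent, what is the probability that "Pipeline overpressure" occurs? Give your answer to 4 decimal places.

0.6819

P(Control loop down) [OR] = 1 − (1−0.02) × (1−0.10) = 0.118000
P(HIPPS stage unavailable) [OR] = 1 − (1−0.39) × (1−0.118000) = 0.461980
P(Block path unavailable) [OR] = 1 − (1−0.09) × (1−0.33) × (1−0.03) = 0.408591
P(Vent line down) [OR] = 1 − (1−0.34) × (1−0.08) = 0.392800
P(Relief train down) [AND] = 0.21 × 0.392800 × 0.13 = 0.010723
P(Shutdown chain lost) [AND] = 0.07 × 0.40 × 0.010723 = 0.000300
P(Pipeline overpressure) [OR] = 1 − (1−0.461980) × (1−0.408591) × (1−0.000300) = 0.681906
Rounded to 4 decimal places: P(Pipeline overpressure) ≈ 0.6819.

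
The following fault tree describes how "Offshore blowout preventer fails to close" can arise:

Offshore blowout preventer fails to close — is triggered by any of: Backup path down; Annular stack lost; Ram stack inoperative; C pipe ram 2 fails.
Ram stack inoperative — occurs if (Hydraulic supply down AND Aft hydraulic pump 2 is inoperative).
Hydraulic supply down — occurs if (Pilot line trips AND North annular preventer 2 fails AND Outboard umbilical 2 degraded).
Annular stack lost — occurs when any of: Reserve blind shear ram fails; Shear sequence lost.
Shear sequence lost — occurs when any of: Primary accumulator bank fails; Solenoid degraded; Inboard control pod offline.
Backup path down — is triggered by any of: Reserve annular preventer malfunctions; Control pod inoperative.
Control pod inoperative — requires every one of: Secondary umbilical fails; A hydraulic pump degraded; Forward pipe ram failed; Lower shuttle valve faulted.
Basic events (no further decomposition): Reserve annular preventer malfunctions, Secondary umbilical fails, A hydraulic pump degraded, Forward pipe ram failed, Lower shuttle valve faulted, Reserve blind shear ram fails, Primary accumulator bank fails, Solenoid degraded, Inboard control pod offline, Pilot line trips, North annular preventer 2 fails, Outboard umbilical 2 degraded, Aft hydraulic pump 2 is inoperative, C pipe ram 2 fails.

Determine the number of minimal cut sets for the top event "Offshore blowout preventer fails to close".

Control pod inoperative [AND]: one cut set from each child combined → 1 × 1 × 1 × 1 = 1 cut set(s).
Backup path down [OR]: union of children's cut sets → 2 cut set(s).
Shear sequence lost [OR]: union of children's cut sets → 3 cut set(s).
Annular stack lost [OR]: union of children's cut sets → 4 cut set(s).
Hydraulic supply down [AND]: one cut set from each child combined → 1 × 1 × 1 = 1 cut set(s).
Ram stack inoperative [AND]: one cut set from each child combined → 1 × 1 = 1 cut set(s).
Offshore blowout preventer fails to close [OR]: union of children's cut sets → 8 cut set(s).
Minimal cut sets: {Reserve annular preventer malfunctions}; {A hydraulic pump degraded, Forward pipe ram failed, Lower shuttle valve faulted, Secondary umbilical fails}; {Reserve blind shear ram fails}; {Primary accumulator bank fails}; {Solenoid degraded}; {Inboard control pod offline}; {Aft hydraulic pump 2 is inoperative, North annular preventer 2 fails, Outboard umbilical 2 degraded, Pilot line trips}; {C pipe ram 2 fails}.

8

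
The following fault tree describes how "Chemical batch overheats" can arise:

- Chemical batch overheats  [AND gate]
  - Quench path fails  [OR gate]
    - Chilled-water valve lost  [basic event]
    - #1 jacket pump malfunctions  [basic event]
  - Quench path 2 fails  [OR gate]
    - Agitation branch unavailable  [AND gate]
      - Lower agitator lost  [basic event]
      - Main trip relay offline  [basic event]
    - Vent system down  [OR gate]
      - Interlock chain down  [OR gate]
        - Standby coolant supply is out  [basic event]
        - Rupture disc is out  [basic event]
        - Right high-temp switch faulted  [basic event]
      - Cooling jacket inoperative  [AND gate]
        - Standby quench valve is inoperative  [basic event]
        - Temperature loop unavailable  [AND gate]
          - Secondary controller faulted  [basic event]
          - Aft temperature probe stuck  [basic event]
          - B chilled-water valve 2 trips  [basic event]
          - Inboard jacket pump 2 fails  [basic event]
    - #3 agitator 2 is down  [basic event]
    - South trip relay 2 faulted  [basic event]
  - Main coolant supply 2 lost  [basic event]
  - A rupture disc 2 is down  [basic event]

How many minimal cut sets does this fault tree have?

14

Quench path fails [OR]: union of children's cut sets → 2 cut set(s).
Agitation branch unavailable [AND]: one cut set from each child combined → 1 × 1 = 1 cut set(s).
Interlock chain down [OR]: union of children's cut sets → 3 cut set(s).
Temperature loop unavailable [AND]: one cut set from each child combined → 1 × 1 × 1 × 1 = 1 cut set(s).
Cooling jacket inoperative [AND]: one cut set from each child combined → 1 × 1 = 1 cut set(s).
Vent system down [OR]: union of children's cut sets → 4 cut set(s).
Quench path 2 fails [OR]: union of children's cut sets → 7 cut set(s).
Chemical batch overheats [AND]: one cut set from each child combined → 2 × 7 × 1 × 1 = 14 cut set(s).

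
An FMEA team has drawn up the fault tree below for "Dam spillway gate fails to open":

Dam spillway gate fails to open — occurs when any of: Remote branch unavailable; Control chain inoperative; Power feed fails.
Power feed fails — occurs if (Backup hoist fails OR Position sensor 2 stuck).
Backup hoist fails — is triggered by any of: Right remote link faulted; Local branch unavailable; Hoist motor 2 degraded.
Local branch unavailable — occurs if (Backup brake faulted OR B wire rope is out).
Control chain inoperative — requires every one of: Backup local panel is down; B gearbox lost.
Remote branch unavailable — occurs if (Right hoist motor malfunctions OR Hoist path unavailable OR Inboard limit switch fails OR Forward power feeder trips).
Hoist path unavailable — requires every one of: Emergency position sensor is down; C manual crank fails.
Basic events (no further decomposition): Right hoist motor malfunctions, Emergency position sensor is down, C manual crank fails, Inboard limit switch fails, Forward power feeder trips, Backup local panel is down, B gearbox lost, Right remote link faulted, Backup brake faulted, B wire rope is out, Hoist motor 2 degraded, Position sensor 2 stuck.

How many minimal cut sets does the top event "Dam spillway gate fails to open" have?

Hoist path unavailable [AND]: one cut set from each child combined → 1 × 1 = 1 cut set(s).
Remote branch unavailable [OR]: union of children's cut sets → 4 cut set(s).
Control chain inoperative [AND]: one cut set from each child combined → 1 × 1 = 1 cut set(s).
Local branch unavailable [OR]: union of children's cut sets → 2 cut set(s).
Backup hoist fails [OR]: union of children's cut sets → 4 cut set(s).
Power feed fails [OR]: union of children's cut sets → 5 cut set(s).
Dam spillway gate fails to open [OR]: union of children's cut sets → 10 cut set(s).
Minimal cut sets: {Right hoist motor malfunctions}; {C manual crank fails, Emergency position sensor is down}; {Inboard limit switch fails}; {Forward power feeder trips}; {B gearbox lost, Backup local panel is down}; {Right remote link faulted}; {Backup brake faulted}; {B wire rope is out}; {Hoist motor 2 degraded}; {Position sensor 2 stuck}.

10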